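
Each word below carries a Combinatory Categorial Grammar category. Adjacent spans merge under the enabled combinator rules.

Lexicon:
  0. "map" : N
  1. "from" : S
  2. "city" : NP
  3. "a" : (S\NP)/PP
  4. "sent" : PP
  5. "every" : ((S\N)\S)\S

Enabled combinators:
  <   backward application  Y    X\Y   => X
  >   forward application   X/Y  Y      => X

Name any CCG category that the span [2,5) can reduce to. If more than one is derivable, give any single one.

[0,6] S   <
  [0,1] "map" : N
  [1,6] S\N   <
    [1,2] "from" : S
    [2,6] (S\N)\S   <
      [2,5] S   <
        [2,3] "city" : NP
        [3,5] S\NP   >
          [3,4] "a" : (S\NP)/PP
          [4,5] "sent" : PP
      [5,6] "every" : ((S\N)\S)\S

S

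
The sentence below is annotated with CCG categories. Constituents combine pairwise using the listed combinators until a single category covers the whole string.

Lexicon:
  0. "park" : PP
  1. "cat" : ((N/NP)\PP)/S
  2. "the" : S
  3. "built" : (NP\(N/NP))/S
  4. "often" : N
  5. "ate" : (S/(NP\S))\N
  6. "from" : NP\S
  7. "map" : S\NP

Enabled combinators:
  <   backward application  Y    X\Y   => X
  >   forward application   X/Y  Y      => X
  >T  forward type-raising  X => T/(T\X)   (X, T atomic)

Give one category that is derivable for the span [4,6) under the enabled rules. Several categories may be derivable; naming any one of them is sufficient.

S/(NP\S)

[0,8] S   <
  [0,7] NP   <
    [0,3] N/NP   <
      [0,1] "park" : PP
      [1,3] (N/NP)\PP   >
        [1,2] "cat" : ((N/NP)\PP)/S
        [2,3] "the" : S
    [3,7] NP\(N/NP)   >
      [3,4] "built" : (NP\(N/NP))/S
      [4,7] S   >
        [4,6] S/(NP\S)   <
          [4,5] "often" : N
          [5,6] "ate" : (S/(NP\S))\N
        [6,7] "from" : NP\S
  [7,8] "map" : S\NP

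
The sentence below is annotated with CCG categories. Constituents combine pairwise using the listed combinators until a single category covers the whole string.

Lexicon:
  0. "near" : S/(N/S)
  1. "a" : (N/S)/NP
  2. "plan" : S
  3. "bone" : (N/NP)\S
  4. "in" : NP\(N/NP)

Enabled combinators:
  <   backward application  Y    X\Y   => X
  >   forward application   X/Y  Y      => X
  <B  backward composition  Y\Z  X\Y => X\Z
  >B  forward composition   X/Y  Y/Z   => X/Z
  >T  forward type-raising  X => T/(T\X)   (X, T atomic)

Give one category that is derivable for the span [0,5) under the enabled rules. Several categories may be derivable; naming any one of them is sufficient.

[0,5] S   >
  [0,2] S/NP   >B
    [0,1] "near" : S/(N/S)
    [1,2] "a" : (N/S)/NP
  [2,5] NP   >
    [2,3] NP/(NP\S)   >T
      [2,3] "plan" : S
    [3,5] NP\S   <B
      [3,4] "bone" : (N/NP)\S
      [4,5] "in" : NP\(N/NP)

S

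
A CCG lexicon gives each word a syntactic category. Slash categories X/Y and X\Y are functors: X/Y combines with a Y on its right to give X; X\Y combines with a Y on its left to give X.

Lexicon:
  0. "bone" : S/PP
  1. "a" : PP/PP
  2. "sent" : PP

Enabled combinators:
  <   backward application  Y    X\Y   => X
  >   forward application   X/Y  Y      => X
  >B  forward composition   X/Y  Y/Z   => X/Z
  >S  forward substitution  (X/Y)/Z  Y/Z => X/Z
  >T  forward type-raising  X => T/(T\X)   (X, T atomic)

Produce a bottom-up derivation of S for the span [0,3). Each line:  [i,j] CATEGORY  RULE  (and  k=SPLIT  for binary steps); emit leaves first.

[0,1] S/PP  lex  "bone"
[1,2] PP/PP  lex  "a"
[0,2] S/PP  >B  k=1
[2,3] PP  lex  "sent"
[0,3] S  >  k=2

[0,3] S   >
  [0,2] S/PP   >B
    [0,1] "bone" : S/PP
    [1,2] "a" : PP/PP
  [2,3] "sent" : PP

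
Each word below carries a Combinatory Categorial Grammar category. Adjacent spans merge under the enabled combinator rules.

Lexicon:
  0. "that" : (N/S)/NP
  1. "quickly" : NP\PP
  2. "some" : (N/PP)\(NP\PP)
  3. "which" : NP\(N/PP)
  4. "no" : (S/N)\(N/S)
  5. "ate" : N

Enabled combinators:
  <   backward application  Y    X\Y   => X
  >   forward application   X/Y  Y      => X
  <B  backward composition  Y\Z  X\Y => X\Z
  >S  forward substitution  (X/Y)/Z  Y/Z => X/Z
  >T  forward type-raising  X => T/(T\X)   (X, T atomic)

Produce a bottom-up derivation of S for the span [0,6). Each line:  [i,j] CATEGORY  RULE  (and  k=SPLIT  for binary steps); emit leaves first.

[0,6] S   >
  [0,5] S/N   <
    [0,4] N/S   >
      [0,1] "that" : (N/S)/NP
      [1,4] NP   <
        [1,3] N/PP   <
          [1,2] "quickly" : NP\PP
          [2,3] "some" : (N/PP)\(NP\PP)
        [3,4] "which" : NP\(N/PP)
    [4,5] "no" : (S/N)\(N/S)
  [5,6] "ate" : N

[0,1] (N/S)/NP  lex  "that"
[1,2] NP\PP  lex  "quickly"
[2,3] (N/PP)\(NP\PP)  lex  "some"
[1,3] N/PP  <  k=2
[3,4] NP\(N/PP)  lex  "which"
[1,4] NP  <  k=3
[0,4] N/S  >  k=1
[4,5] (S/N)\(N/S)  lex  "no"
[0,5] S/N  <  k=4
[5,6] N  lex  "ate"
[0,6] S  >  k=5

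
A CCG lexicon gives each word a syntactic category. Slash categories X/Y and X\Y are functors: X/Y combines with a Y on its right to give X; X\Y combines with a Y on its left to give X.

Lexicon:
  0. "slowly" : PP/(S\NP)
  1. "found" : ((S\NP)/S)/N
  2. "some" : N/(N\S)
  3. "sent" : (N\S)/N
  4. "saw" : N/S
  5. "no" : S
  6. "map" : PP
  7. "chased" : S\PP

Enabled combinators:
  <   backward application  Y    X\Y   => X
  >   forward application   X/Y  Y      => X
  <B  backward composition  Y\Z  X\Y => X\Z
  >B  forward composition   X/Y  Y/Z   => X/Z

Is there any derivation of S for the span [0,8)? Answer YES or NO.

NO

PP/(S\NP) ((S\NP)/S)/N N/(N\S) (N\S)/N N/S S PP S\PP
CKY chart[0,8] = {PP}; S ∉ chart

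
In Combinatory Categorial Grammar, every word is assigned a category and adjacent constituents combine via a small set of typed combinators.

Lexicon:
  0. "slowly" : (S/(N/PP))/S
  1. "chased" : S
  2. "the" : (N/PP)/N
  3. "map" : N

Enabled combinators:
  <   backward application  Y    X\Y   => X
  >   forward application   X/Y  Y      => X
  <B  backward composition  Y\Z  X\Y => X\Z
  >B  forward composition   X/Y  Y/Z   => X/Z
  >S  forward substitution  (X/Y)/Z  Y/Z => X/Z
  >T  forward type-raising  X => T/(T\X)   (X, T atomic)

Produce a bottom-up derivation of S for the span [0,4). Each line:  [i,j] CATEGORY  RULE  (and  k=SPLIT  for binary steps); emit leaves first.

[0,4] S   >
  [0,2] S/(N/PP)   >
    [0,1] "slowly" : (S/(N/PP))/S
    [1,2] "chased" : S
  [2,4] N/PP   >
    [2,3] "the" : (N/PP)/N
    [3,4] "map" : N

[0,1] (S/(N/PP))/S  lex  "slowly"
[1,2] S  lex  "chased"
[0,2] S/(N/PP)  >  k=1
[2,3] (N/PP)/N  lex  "the"
[3,4] N  lex  "map"
[2,4] N/PP  >  k=3
[0,4] S  >  k=2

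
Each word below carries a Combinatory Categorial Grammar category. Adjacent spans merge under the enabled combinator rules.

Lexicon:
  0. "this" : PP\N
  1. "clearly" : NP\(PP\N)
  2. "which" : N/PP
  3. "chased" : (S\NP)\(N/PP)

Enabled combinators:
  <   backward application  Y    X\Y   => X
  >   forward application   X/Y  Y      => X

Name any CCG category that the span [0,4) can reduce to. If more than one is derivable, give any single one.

S

[0,4] S   <
  [0,2] NP   <
    [0,1] "this" : PP\N
    [1,2] "clearly" : NP\(PP\N)
  [2,4] S\NP   <
    [2,3] "which" : N/PP
    [3,4] "chased" : (S\NP)\(N/PP)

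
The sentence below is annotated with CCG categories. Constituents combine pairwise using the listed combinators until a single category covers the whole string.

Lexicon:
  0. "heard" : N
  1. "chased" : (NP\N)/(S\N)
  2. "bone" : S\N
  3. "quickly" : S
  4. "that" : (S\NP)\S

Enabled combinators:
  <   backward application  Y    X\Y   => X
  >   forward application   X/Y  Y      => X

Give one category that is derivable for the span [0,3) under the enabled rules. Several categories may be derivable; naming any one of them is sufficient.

[0,5] S   <
  [0,3] NP   <
    [0,1] "heard" : N
    [1,3] NP\N   >
      [1,2] "chased" : (NP\N)/(S\N)
      [2,3] "bone" : S\N
  [3,5] S\NP   <
    [3,4] "quickly" : S
    [4,5] "that" : (S\NP)\S

NP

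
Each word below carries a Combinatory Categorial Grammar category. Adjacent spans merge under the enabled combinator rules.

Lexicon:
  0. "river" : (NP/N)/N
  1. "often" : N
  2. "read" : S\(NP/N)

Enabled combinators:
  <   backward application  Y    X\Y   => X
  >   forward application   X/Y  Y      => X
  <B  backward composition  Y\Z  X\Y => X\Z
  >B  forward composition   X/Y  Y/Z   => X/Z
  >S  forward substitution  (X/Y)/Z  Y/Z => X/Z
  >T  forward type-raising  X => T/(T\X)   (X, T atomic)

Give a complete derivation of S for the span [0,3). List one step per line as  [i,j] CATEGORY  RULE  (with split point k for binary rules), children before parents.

[0,1] (NP/N)/N  lex  "river"
[1,2] N  lex  "often"
[0,2] NP/N  >  k=1
[2,3] S\(NP/N)  lex  "read"
[0,3] S  <  k=2

[0,3] S   <
  [0,2] NP/N   >
    [0,1] "river" : (NP/N)/N
    [1,2] "often" : N
  [2,3] "read" : S\(NP/N)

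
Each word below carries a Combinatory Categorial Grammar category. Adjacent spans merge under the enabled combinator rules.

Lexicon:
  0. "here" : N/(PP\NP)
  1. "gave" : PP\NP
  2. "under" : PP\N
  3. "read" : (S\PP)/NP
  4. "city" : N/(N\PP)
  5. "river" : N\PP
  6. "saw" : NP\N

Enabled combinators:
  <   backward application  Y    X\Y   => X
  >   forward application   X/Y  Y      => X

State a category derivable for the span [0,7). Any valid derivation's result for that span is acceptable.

S

[0,7] S   <
  [0,3] PP   <
    [0,2] N   >
      [0,1] "here" : N/(PP\NP)
      [1,2] "gave" : PP\NP
    [2,3] "under" : PP\N
  [3,7] S\PP   >
    [3,4] "read" : (S\PP)/NP
    [4,7] NP   <
      [4,6] N   >
        [4,5] "city" : N/(N\PP)
        [5,6] "river" : N\PP
      [6,7] "saw" : NP\N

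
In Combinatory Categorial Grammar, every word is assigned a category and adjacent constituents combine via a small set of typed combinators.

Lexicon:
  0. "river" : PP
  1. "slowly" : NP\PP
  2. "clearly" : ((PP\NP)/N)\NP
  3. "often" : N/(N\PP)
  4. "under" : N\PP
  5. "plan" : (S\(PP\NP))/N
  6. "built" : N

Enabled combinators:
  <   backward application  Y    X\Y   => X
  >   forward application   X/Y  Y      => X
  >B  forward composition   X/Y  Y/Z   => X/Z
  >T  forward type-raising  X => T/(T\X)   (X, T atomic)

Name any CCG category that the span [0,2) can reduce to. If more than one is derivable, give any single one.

NP

[0,7] S   <
  [0,5] PP\NP   >
    [0,3] (PP\NP)/N   <
      [0,2] NP   <
        [0,1] "river" : PP
        [1,2] "slowly" : NP\PP
      [2,3] "clearly" : ((PP\NP)/N)\NP
    [3,5] N   >
      [3,4] "often" : N/(N\PP)
      [4,5] "under" : N\PP
  [5,7] S\(PP\NP)   >
    [5,6] "plan" : (S\(PP\NP))/N
    [6,7] "built" : N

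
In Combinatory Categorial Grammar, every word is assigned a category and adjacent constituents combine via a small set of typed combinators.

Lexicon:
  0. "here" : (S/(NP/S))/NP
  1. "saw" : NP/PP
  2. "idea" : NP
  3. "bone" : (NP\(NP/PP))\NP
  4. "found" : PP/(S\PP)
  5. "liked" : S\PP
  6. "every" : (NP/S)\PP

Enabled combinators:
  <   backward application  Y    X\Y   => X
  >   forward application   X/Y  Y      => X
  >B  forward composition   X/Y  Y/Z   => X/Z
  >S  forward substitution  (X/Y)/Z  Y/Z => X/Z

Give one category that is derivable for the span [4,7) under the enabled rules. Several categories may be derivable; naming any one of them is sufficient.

[0,7] S   >
  [0,4] S/(NP/S)   >
    [0,1] "here" : (S/(NP/S))/NP
    [1,4] NP   <
      [1,2] "saw" : NP/PP
      [2,4] NP\(NP/PP)   <
        [2,3] "idea" : NP
        [3,4] "bone" : (NP\(NP/PP))\NP
  [4,7] NP/S   <
    [4,6] PP   >
      [4,5] "found" : PP/(S\PP)
      [5,6] "liked" : S\PP
    [6,7] "every" : (NP/S)\PP

NP/S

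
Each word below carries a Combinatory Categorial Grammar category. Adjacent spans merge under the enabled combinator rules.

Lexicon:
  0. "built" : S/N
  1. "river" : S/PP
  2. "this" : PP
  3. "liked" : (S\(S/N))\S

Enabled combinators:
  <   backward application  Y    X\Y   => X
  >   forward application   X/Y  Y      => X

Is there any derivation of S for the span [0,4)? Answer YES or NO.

[0,4] S   <
  [0,1] "built" : S/N
  [1,4] S\(S/N)   <
    [1,3] S   >
      [1,2] "river" : S/PP
      [2,3] "this" : PP
    [3,4] "liked" : (S\(S/N))\S

YES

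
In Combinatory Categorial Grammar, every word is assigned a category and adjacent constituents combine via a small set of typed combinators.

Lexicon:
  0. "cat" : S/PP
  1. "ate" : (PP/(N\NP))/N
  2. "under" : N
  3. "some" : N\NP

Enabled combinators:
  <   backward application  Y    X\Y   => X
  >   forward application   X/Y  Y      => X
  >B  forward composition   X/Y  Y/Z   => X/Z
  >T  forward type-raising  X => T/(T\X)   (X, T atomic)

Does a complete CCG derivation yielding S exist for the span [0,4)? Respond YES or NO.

YES

[0,4] S   >
  [0,1] "cat" : S/PP
  [1,4] PP   >
    [1,3] PP/(N\NP)   >
      [1,2] "ate" : (PP/(N\NP))/N
      [2,3] "under" : N
    [3,4] "some" : N\NP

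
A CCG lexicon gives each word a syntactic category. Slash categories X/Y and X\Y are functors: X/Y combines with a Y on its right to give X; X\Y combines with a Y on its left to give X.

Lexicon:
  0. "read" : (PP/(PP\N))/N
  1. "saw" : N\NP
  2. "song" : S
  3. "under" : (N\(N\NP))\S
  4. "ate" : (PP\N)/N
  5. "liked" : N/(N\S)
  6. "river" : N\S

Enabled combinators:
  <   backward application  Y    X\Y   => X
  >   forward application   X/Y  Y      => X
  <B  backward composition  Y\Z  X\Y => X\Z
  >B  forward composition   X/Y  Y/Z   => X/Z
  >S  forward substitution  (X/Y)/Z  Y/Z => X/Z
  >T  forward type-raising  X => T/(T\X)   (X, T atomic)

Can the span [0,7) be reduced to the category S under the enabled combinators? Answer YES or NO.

NO

(PP/(PP\N))/N N\NP S (N\(N\NP))\S (PP\N)/N N/(N\S) N\S
CKY chart[0,7] = {(PP/(PP\N))/(N\PP), N/(N\PP), NP/(NP\PP), PP, PP/(N\N), PP/(PP\PP), S/(S\PP)}; S ∉ chart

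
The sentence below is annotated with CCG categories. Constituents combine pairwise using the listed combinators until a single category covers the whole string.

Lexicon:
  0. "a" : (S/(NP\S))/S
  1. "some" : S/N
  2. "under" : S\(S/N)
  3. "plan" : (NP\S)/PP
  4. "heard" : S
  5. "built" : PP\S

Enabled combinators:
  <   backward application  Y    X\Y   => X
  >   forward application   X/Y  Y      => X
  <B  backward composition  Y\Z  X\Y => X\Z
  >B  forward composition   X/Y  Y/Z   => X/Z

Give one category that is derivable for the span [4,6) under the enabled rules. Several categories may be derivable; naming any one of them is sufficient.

[0,6] S   >
  [0,4] S/PP   >B
    [0,3] S/(NP\S)   >
      [0,1] "a" : (S/(NP\S))/S
      [1,3] S   <
        [1,2] "some" : S/N
        [2,3] "under" : S\(S/N)
    [3,4] "plan" : (NP\S)/PP
  [4,6] PP   <
    [4,5] "heard" : S
    [5,6] "built" : PP\S

PP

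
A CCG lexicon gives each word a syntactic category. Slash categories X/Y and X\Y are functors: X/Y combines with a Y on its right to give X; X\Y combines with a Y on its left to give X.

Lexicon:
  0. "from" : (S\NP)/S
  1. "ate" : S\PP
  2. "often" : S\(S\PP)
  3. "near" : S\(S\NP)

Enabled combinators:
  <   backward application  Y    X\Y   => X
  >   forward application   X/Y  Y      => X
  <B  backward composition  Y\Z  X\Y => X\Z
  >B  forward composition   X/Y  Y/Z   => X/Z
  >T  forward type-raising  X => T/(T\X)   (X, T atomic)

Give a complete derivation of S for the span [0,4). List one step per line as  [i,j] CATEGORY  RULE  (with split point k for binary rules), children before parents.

[0,4] S   <
  [0,3] S\NP   >
    [0,1] "from" : (S\NP)/S
    [1,3] S   <
      [1,2] "ate" : S\PP
      [2,3] "often" : S\(S\PP)
  [3,4] "near" : S\(S\NP)

[0,1] (S\NP)/S  lex  "from"
[1,2] S\PP  lex  "ate"
[2,3] S\(S\PP)  lex  "often"
[1,3] S  <  k=2
[0,3] S\NP  >  k=1
[3,4] S\(S\NP)  lex  "near"
[0,4] S  <  k=3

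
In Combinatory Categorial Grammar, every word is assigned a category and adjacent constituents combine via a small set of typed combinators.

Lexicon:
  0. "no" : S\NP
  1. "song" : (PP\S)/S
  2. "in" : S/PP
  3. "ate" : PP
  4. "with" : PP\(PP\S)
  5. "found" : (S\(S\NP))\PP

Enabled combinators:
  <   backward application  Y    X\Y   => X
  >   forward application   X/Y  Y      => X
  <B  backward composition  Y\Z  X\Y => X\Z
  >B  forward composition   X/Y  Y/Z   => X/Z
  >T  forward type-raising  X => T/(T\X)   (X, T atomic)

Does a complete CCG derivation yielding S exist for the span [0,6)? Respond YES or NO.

YES

[0,6] S   <
  [0,1] "no" : S\NP
  [1,6] S\(S\NP)   <
    [1,5] PP   <
      [1,4] PP\S   >
        [1,2] "song" : (PP\S)/S
        [2,4] S   >
          [2,3] "in" : S/PP
          [3,4] "ate" : PP
      [4,5] "with" : PP\(PP\S)
    [5,6] "found" : (S\(S\NP))\PP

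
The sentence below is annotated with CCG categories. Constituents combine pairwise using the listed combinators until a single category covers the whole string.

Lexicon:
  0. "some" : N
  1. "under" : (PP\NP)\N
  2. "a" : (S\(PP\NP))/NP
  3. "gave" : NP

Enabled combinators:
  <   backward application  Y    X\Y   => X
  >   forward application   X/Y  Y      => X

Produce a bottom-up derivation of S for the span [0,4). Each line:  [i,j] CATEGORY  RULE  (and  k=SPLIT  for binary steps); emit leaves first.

[0,4] S   <
  [0,2] PP\NP   <
    [0,1] "some" : N
    [1,2] "under" : (PP\NP)\N
  [2,4] S\(PP\NP)   >
    [2,3] "a" : (S\(PP\NP))/NP
    [3,4] "gave" : NP

[0,1] N  lex  "some"
[1,2] (PP\NP)\N  lex  "under"
[0,2] PP\NP  <  k=1
[2,3] (S\(PP\NP))/NP  lex  "a"
[3,4] NP  lex  "gave"
[2,4] S\(PP\NP)  >  k=3
[0,4] S  <  k=2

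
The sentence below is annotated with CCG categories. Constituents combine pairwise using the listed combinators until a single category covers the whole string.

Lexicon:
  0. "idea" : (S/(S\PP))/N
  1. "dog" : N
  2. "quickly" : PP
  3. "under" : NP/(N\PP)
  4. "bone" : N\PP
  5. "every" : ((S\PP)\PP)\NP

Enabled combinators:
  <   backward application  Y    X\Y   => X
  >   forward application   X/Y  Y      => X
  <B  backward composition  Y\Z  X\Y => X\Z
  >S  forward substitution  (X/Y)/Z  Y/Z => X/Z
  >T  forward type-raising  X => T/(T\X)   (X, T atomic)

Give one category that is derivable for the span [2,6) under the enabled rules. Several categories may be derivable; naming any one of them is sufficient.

[0,6] S   >
  [0,2] S/(S\PP)   >
    [0,1] "idea" : (S/(S\PP))/N
    [1,2] "dog" : N
  [2,6] S\PP   <
    [2,3] "quickly" : PP
    [3,6] (S\PP)\PP   <
      [3,5] NP   >
        [3,4] "under" : NP/(N\PP)
        [4,5] "bone" : N\PP
      [5,6] "every" : ((S\PP)\PP)\NP

S\PP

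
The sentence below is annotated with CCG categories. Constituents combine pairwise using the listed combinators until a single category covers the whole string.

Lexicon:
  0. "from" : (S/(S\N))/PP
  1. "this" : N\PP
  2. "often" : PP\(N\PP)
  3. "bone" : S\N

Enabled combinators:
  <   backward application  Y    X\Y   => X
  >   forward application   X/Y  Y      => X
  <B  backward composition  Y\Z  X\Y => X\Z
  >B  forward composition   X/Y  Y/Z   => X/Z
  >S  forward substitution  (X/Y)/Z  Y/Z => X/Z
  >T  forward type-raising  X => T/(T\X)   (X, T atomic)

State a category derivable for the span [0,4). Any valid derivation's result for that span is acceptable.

S

[0,4] S   >
  [0,3] S/(S\N)   >
    [0,1] "from" : (S/(S\N))/PP
    [1,3] PP   <
      [1,2] "this" : N\PP
      [2,3] "often" : PP\(N\PP)
  [3,4] "bone" : S\N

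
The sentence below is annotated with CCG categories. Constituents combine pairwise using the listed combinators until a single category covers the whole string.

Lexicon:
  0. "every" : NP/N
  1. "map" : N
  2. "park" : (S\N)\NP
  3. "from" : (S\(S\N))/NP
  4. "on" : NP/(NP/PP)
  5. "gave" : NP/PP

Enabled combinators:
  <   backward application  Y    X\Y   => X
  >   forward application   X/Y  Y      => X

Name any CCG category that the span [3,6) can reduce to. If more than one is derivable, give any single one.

[0,6] S   <
  [0,3] S\N   <
    [0,2] NP   >
      [0,1] "every" : NP/N
      [1,2] "map" : N
    [2,3] "park" : (S\N)\NP
  [3,6] S\(S\N)   >
    [3,4] "from" : (S\(S\N))/NP
    [4,6] NP   >
      [4,5] "on" : NP/(NP/PP)
      [5,6] "gave" : NP/PP

S\(S\N)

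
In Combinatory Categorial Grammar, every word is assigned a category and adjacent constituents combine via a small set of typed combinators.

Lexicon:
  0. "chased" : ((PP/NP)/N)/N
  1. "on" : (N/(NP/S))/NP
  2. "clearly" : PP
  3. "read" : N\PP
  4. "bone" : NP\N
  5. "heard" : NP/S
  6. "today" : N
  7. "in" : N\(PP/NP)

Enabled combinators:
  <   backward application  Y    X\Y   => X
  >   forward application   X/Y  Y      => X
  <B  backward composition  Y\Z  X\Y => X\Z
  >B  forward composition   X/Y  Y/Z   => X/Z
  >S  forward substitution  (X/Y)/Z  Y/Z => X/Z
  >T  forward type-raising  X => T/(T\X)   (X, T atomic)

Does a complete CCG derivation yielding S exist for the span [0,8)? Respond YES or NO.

NO

((PP/NP)/N)/N (N/(NP/S))/NP PP N\PP NP\N NP/S N N\(PP/NP)
CKY chart[0,8] = {N, N/(N\N), NP/(NP\N), PP/(PP\N), S/(S\N)}; S ∉ chart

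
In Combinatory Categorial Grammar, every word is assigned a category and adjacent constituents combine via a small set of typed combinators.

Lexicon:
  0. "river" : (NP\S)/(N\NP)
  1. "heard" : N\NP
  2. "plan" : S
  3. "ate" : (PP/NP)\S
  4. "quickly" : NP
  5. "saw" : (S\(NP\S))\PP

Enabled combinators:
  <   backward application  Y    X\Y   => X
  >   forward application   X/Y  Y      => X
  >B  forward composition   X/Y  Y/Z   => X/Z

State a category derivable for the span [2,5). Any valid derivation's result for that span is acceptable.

[0,6] S   <
  [0,2] NP\S   >
    [0,1] "river" : (NP\S)/(N\NP)
    [1,2] "heard" : N\NP
  [2,6] S\(NP\S)   <
    [2,5] PP   >
      [2,4] PP/NP   <
        [2,3] "plan" : S
        [3,4] "ate" : (PP/NP)\S
      [4,5] "quickly" : NP
    [5,6] "saw" : (S\(NP\S))\PP

PP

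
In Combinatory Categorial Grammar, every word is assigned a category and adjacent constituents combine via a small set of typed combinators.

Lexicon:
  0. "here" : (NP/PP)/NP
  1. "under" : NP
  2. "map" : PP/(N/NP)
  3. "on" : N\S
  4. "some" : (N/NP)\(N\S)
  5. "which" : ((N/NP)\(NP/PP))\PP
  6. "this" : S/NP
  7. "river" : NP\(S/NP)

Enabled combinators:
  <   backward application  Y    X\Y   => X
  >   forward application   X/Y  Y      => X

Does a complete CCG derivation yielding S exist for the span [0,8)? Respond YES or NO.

(NP/PP)/NP NP PP/(N/NP) N\S (N/NP)\(N\S) ((N/NP)\(NP/PP))\PP S/NP NP\(S/NP)
CKY chart[0,8] = {N}; S ∉ chart

NO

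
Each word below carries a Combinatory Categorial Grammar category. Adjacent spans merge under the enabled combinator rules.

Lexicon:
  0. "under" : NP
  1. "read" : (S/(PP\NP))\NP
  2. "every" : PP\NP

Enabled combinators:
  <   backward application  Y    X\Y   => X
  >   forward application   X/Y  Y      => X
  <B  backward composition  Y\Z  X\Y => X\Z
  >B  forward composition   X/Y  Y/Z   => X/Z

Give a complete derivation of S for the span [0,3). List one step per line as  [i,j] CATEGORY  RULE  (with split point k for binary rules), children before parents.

[0,1] NP  lex  "under"
[1,2] (S/(PP\NP))\NP  lex  "read"
[0,2] S/(PP\NP)  <  k=1
[2,3] PP\NP  lex  "every"
[0,3] S  >  k=2

[0,3] S   >
  [0,2] S/(PP\NP)   <
    [0,1] "under" : NP
    [1,2] "read" : (S/(PP\NP))\NP
  [2,3] "every" : PP\NP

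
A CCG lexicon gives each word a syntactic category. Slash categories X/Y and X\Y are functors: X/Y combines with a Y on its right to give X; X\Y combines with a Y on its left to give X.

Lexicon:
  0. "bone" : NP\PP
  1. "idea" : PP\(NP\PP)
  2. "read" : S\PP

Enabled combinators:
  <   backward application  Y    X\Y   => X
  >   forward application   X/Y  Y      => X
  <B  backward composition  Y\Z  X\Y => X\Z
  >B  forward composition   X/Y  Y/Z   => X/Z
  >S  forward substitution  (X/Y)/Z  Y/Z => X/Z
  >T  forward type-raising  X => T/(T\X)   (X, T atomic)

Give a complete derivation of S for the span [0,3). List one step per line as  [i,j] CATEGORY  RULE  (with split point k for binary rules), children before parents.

[0,3] S   <
  [0,2] PP   <
    [0,1] "bone" : NP\PP
    [1,2] "idea" : PP\(NP\PP)
  [2,3] "read" : S\PP

[0,1] NP\PP  lex  "bone"
[1,2] PP\(NP\PP)  lex  "idea"
[0,2] PP  <  k=1
[2,3] S\PP  lex  "read"
[0,3] S  <  k=2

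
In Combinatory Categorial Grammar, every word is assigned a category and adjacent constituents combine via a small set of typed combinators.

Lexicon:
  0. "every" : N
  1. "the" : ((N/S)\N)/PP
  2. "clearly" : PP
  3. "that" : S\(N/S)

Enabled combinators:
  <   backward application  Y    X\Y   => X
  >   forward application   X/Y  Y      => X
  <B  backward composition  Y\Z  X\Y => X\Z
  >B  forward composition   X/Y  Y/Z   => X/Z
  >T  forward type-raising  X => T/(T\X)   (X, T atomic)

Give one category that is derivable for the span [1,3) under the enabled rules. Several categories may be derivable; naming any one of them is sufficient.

(N/S)\N

[0,4] S   >
  [0,1] S/(S\N)   >T
    [0,1] "every" : N
  [1,4] S\N   <B
    [1,3] (N/S)\N   >
      [1,2] "the" : ((N/S)\N)/PP
      [2,3] "clearly" : PP
    [3,4] "that" : S\(N/S)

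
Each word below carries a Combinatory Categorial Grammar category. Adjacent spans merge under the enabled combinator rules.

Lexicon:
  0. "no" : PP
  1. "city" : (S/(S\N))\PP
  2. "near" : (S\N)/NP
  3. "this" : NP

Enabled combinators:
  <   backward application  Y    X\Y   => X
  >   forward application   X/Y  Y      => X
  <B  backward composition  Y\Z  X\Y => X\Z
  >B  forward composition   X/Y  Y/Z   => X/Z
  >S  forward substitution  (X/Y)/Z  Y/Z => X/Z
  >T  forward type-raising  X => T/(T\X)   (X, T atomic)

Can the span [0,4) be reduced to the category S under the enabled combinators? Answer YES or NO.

YES

[0,4] S   >
  [0,2] S/(S\N)   <
    [0,1] "no" : PP
    [1,2] "city" : (S/(S\N))\PP
  [2,4] S\N   >
    [2,3] "near" : (S\N)/NP
    [3,4] "this" : NP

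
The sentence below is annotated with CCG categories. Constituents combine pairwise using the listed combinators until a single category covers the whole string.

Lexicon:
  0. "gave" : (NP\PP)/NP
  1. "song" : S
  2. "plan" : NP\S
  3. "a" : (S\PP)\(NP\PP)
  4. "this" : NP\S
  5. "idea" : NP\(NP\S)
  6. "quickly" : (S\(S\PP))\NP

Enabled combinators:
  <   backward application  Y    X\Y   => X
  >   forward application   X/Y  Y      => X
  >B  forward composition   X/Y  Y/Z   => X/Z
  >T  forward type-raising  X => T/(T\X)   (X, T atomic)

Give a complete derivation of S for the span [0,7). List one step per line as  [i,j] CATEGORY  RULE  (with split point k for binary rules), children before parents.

[0,7] S   <
  [0,4] S\PP   <
    [0,3] NP\PP   >
      [0,1] "gave" : (NP\PP)/NP
      [1,3] NP   >
        [1,2] NP/(NP\S)   >T
          [1,2] "song" : S
        [2,3] "plan" : NP\S
    [3,4] "a" : (S\PP)\(NP\PP)
  [4,7] S\(S\PP)   <
    [4,6] NP   <
      [4,5] "this" : NP\S
      [5,6] "idea" : NP\(NP\S)
    [6,7] "quickly" : (S\(S\PP))\NP

[0,1] (NP\PP)/NP  lex  "gave"
[1,2] S  lex  "song"
[1,2] NP/(NP\S)  >T
[2,3] NP\S  lex  "plan"
[1,3] NP  >  k=2
[0,3] NP\PP  >  k=1
[3,4] (S\PP)\(NP\PP)  lex  "a"
[0,4] S\PP  <  k=3
[4,5] NP\S  lex  "this"
[5,6] NP\(NP\S)  lex  "idea"
[4,6] NP  <  k=5
[6,7] (S\(S\PP))\NP  lex  "quickly"
[4,7] S\(S\PP)  <  k=6
[0,7] S  <  k=4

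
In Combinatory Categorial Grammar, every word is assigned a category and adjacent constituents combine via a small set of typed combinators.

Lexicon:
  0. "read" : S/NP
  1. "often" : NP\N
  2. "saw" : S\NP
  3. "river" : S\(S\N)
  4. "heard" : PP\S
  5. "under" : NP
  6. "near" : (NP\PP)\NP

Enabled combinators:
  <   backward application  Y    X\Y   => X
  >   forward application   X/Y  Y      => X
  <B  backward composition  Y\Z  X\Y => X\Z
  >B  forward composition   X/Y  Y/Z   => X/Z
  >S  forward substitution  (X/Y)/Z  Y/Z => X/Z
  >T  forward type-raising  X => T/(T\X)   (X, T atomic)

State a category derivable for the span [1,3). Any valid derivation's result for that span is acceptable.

[0,7] S   >
  [0,1] "read" : S/NP
  [1,7] NP   <
    [1,5] PP   <
      [1,4] S   <
        [1,3] S\N   <B
          [1,2] "often" : NP\N
          [2,3] "saw" : S\NP
        [3,4] "river" : S\(S\N)
      [4,5] "heard" : PP\S
    [5,7] NP\PP   <
      [5,6] "under" : NP
      [6,7] "near" : (NP\PP)\NP

S\N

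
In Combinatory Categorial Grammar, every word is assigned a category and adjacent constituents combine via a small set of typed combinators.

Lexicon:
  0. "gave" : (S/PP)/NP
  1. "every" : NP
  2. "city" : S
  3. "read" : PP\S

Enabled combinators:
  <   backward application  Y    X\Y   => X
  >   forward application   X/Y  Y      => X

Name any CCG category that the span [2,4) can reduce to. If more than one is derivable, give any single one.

PP

[0,4] S   >
  [0,2] S/PP   >
    [0,1] "gave" : (S/PP)/NP
    [1,2] "every" : NP
  [2,4] PP   <
    [2,3] "city" : S
    [3,4] "read" : PP\S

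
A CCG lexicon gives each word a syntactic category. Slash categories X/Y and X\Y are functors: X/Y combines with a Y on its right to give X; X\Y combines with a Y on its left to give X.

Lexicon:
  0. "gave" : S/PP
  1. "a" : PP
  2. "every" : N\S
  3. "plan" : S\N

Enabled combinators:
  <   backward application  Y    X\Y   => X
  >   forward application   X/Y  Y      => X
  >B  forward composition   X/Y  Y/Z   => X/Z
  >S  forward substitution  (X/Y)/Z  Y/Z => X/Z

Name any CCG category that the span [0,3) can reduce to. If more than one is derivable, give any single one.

N

[0,4] S   <
  [0,3] N   <
    [0,2] S   >
      [0,1] "gave" : S/PP
      [1,2] "a" : PP
    [2,3] "every" : N\S
  [3,4] "plan" : S\N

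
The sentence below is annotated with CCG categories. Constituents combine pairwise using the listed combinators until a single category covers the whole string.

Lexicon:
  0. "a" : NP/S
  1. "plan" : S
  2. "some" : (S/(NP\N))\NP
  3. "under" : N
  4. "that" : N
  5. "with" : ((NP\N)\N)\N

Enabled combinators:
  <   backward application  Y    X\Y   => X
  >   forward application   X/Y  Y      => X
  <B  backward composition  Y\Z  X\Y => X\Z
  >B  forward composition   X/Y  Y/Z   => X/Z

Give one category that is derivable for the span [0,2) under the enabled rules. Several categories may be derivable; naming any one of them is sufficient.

[0,6] S   >
  [0,3] S/(NP\N)   <
    [0,2] NP   >
      [0,1] "a" : NP/S
      [1,2] "plan" : S
    [2,3] "some" : (S/(NP\N))\NP
  [3,6] NP\N   <
    [3,4] "under" : N
    [4,6] (NP\N)\N   <
      [4,5] "that" : N
      [5,6] "with" : ((NP\N)\N)\N

NP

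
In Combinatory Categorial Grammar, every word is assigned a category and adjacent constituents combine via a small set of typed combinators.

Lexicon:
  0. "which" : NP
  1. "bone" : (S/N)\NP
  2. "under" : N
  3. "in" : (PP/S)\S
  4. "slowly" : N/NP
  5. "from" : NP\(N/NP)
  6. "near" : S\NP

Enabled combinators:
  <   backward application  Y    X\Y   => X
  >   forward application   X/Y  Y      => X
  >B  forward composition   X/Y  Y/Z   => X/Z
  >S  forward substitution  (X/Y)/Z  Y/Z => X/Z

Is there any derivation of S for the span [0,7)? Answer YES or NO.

NO

NP (S/N)\NP N (PP/S)\S N/NP NP\(N/NP) S\NP
CKY chart[0,7] = {PP}; S ∉ chart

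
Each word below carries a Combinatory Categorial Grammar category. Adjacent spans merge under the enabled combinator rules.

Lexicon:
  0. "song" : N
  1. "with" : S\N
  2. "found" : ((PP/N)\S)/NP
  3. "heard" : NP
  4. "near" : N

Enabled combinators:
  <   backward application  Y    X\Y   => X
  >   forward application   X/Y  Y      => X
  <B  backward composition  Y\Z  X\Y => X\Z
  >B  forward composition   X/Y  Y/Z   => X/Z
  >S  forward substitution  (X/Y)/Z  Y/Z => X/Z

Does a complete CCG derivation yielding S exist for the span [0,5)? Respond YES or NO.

N S\N ((PP/N)\S)/NP NP N
CKY chart[0,5] = {PP}; S ∉ chart

NO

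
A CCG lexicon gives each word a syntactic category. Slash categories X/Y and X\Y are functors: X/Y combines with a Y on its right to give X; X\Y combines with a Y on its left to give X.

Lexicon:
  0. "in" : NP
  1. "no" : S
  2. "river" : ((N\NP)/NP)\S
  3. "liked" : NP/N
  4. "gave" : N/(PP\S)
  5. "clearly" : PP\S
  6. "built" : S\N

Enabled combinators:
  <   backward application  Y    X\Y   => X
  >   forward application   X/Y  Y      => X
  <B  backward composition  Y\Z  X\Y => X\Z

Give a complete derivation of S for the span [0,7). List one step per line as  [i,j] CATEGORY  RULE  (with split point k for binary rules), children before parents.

[0,1] NP  lex  "in"
[1,2] S  lex  "no"
[2,3] ((N\NP)/NP)\S  lex  "river"
[1,3] (N\NP)/NP  <  k=2
[3,4] NP/N  lex  "liked"
[4,5] N/(PP\S)  lex  "gave"
[5,6] PP\S  lex  "clearly"
[4,6] N  >  k=5
[3,6] NP  >  k=4
[1,6] N\NP  >  k=3
[0,6] N  <  k=1
[6,7] S\N  lex  "built"
[0,7] S  <  k=6

[0,7] S   <
  [0,6] N   <
    [0,1] "in" : NP
    [1,6] N\NP   >
      [1,3] (N\NP)/NP   <
        [1,2] "no" : S
        [2,3] "river" : ((N\NP)/NP)\S
      [3,6] NP   >
        [3,4] "liked" : NP/N
        [4,6] N   >
          [4,5] "gave" : N/(PP\S)
          [5,6] "clearly" : PP\S
  [6,7] "built" : S\N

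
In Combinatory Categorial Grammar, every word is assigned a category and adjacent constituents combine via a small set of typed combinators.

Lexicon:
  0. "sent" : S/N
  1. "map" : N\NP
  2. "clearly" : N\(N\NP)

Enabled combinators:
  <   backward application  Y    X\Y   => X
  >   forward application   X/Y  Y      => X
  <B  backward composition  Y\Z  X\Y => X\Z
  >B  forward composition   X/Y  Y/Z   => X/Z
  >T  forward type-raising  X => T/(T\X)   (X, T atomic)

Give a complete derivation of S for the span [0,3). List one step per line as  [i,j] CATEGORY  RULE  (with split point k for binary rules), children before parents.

[0,3] S   >
  [0,1] "sent" : S/N
  [1,3] N   <
    [1,2] "map" : N\NP
    [2,3] "clearly" : N\(N\NP)

[0,1] S/N  lex  "sent"
[1,2] N\NP  lex  "map"
[2,3] N\(N\NP)  lex  "clearly"
[1,3] N  <  k=2
[0,3] S  >  k=1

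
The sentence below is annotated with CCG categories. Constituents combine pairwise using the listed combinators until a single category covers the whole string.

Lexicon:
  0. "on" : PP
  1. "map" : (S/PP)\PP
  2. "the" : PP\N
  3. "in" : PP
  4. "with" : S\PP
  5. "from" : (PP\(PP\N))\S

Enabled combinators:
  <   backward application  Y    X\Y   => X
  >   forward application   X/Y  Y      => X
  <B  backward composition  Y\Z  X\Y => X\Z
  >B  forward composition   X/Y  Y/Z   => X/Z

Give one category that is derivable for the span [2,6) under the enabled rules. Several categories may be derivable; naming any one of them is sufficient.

[0,6] S   >
  [0,2] S/PP   <
    [0,1] "on" : PP
    [1,2] "map" : (S/PP)\PP
  [2,6] PP   <
    [2,3] "the" : PP\N
    [3,6] PP\(PP\N)   <
      [3,5] S   <
        [3,4] "in" : PP
        [4,5] "with" : S\PP
      [5,6] "from" : (PP\(PP\N))\S

PP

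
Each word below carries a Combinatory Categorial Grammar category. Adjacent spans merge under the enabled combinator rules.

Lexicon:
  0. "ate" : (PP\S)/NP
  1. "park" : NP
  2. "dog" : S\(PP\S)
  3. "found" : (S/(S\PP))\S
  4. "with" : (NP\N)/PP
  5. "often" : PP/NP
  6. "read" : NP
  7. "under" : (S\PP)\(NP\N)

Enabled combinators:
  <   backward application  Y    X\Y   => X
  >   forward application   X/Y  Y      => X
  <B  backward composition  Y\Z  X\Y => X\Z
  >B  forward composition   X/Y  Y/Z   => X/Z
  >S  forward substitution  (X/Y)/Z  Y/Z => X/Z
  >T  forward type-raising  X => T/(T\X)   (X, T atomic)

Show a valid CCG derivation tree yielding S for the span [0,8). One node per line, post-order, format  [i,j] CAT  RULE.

[0,8] S   >
  [0,4] S/(S\PP)   <
    [0,3] S   <
      [0,2] PP\S   >
        [0,1] "ate" : (PP\S)/NP
        [1,2] "park" : NP
      [2,3] "dog" : S\(PP\S)
    [3,4] "found" : (S/(S\PP))\S
  [4,8] S\PP   <
    [4,7] NP\N   >
      [4,5] "with" : (NP\N)/PP
      [5,7] PP   >
        [5,6] "often" : PP/NP
        [6,7] "read" : NP
    [7,8] "under" : (S\PP)\(NP\N)

[0,1] (PP\S)/NP  lex  "ate"
[1,2] NP  lex  "park"
[0,2] PP\S  >  k=1
[2,3] S\(PP\S)  lex  "dog"
[0,3] S  <  k=2
[3,4] (S/(S\PP))\S  lex  "found"
[0,4] S/(S\PP)  <  k=3
[4,5] (NP\N)/PP  lex  "with"
[5,6] PP/NP  lex  "often"
[6,7] NP  lex  "read"
[5,7] PP  >  k=6
[4,7] NP\N  >  k=5
[7,8] (S\PP)\(NP\N)  lex  "under"
[4,8] S\PP  <  k=7
[0,8] S  >  k=4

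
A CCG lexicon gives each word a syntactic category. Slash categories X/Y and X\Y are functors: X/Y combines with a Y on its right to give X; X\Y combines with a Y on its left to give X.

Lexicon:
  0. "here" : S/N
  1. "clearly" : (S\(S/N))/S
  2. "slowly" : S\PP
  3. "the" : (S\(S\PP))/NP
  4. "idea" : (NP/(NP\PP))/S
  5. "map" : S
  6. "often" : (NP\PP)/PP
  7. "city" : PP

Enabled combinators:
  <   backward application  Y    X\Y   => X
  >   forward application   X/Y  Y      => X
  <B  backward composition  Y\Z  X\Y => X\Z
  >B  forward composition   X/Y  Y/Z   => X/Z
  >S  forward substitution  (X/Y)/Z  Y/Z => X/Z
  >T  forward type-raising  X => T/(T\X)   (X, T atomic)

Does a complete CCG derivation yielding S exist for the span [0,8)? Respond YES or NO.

YES

[0,8] S   <
  [0,1] "here" : S/N
  [1,8] S\(S/N)   >
    [1,2] "clearly" : (S\(S/N))/S
    [2,8] S   <
      [2,3] "slowly" : S\PP
      [3,8] S\(S\PP)   >
        [3,4] "the" : (S\(S\PP))/NP
        [4,8] NP   >
          [4,6] NP/(NP\PP)   >
            [4,5] "idea" : (NP/(NP\PP))/S
            [5,6] "map" : S
          [6,8] NP\PP   >
            [6,7] "often" : (NP\PP)/PP
            [7,8] "city" : PP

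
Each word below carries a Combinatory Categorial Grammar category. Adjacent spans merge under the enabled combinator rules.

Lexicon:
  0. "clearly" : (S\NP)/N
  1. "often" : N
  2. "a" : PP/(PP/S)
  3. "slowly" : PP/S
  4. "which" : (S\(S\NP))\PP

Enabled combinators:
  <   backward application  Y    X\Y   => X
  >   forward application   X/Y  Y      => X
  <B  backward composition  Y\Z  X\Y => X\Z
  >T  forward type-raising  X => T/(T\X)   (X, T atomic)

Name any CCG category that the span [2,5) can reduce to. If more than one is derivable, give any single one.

[0,5] S   <
  [0,2] S\NP   >
    [0,1] "clearly" : (S\NP)/N
    [1,2] "often" : N
  [2,5] S\(S\NP)   <
    [2,4] PP   >
      [2,3] "a" : PP/(PP/S)
      [3,4] "slowly" : PP/S
    [4,5] "which" : (S\(S\NP))\PP

S\(S\NP)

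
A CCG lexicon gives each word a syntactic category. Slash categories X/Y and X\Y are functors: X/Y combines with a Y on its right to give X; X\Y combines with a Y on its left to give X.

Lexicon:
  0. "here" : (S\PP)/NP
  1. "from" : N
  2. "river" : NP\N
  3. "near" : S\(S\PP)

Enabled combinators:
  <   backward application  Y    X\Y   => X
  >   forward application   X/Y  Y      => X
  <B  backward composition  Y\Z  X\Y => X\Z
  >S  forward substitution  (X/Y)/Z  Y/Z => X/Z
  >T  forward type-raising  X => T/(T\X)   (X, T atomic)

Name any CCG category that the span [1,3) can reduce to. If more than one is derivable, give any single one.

NP

[0,4] S   <
  [0,3] S\PP   >
    [0,1] "here" : (S\PP)/NP
    [1,3] NP   <
      [1,2] "from" : N
      [2,3] "river" : NP\N
  [3,4] "near" : S\(S\PP)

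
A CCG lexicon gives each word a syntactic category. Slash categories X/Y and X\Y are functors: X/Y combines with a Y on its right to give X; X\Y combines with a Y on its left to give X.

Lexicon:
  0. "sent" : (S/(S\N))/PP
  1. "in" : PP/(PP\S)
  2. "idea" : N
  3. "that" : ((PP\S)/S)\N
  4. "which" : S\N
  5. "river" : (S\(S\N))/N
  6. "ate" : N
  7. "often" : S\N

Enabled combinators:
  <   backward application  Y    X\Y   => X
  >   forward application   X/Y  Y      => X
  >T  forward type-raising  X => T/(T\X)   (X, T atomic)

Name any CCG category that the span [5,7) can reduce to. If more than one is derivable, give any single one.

[0,8] S   >
  [0,7] S/(S\N)   >
    [0,1] "sent" : (S/(S\N))/PP
    [1,7] PP   >
      [1,2] "in" : PP/(PP\S)
      [2,7] PP\S   >
        [2,4] (PP\S)/S   <
          [2,3] "idea" : N
          [3,4] "that" : ((PP\S)/S)\N
        [4,7] S   <
          [4,5] "which" : S\N
          [5,7] S\(S\N)   >
            [5,6] "river" : (S\(S\N))/N
            [6,7] "ate" : N
  [7,8] "often" : S\N

S\(S\N)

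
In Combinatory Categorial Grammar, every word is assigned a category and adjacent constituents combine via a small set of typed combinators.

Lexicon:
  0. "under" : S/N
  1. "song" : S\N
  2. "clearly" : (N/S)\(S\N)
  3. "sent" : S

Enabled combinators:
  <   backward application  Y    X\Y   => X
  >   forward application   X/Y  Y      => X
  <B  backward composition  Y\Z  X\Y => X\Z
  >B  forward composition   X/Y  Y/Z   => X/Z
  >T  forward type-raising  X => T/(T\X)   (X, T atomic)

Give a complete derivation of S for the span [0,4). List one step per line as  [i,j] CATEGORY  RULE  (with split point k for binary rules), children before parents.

[0,4] S   >
  [0,1] "under" : S/N
  [1,4] N   >
    [1,3] N/S   <
      [1,2] "song" : S\N
      [2,3] "clearly" : (N/S)\(S\N)
    [3,4] "sent" : S

[0,1] S/N  lex  "under"
[1,2] S\N  lex  "song"
[2,3] (N/S)\(S\N)  lex  "clearly"
[1,3] N/S  <  k=2
[3,4] S  lex  "sent"
[1,4] N  >  k=3
[0,4] S  >  k=1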